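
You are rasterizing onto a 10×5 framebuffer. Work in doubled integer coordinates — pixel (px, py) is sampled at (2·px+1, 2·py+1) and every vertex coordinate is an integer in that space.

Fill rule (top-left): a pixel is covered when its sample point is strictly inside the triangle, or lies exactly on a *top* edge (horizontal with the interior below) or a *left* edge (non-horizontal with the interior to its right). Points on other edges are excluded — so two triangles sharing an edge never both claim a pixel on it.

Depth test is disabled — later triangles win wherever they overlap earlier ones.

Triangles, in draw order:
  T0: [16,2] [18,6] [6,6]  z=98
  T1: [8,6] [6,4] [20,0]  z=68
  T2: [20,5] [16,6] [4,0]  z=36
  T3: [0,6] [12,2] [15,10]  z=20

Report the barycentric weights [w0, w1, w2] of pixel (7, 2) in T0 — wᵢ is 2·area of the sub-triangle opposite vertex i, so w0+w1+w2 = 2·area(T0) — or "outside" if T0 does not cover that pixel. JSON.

T0:
  2·area = 48
  edge (16, 2)→(18, 6): d=(2,4) right/bottom  bias=-1
  edge (18, 6)→(6, 6): d=(-12,0) right/bottom  bias=-1
  edge (6, 6)→(16, 2): d=(10,-4) top-left  bias=+0
    (7,1)@(15, 3): e=[6,36,6] → #
    (8,1)@(17, 3): e=[-2,36,14] → ·
    (4,2)@(9, 5): e=[34,12,2] → #
    (5,2)@(11, 5): e=[26,12,10] → #
    (6,2)@(13, 5): e=[18,12,18] → #
    (8,2)@(17, 5): e=[2,12,34] → #
    (9,2)@(19, 5): e=[-6,12,42] → ·
    (4,3)@(9, 7): e=[38,-12,22] → ·
    (5,3)@(11, 7): e=[30,-12,30] → ·
    (6,3)@(13, 7): e=[22,-12,38] → ·
    (7,3)@(15, 7): e=[14,-12,46] → ·
    (8,3)@(17, 7): e=[6,-12,54] → ·
  covered (6 px):
    · · · · · · · · · ·
    · · · · · · · # · ·
    · · · · # # # # # ·
    · · · · · · · · · ·
    · · · · · · · · · ·
T1:
  2·area = 36
  edge (8, 6)→(6, 4): d=(-2,-2) top-left  bias=+0
  edge (6, 4)→(20, 0): d=(14,-4) top-left  bias=+0
  edge (20, 0)→(8, 6): d=(-12,6) right/bottom  bias=-1
    (1,0)@(3, 1): e=[0,-54,90] → ·  [on edge]
    (8,0)@(17, 1): e=[28,2,6] → #
    (9,0)@(19, 1): e=[32,10,-6] → ·
    (2,1)@(5, 3): e=[0,-18,54] → ·  [on edge]
    (5,1)@(11, 3): e=[12,6,18] → #
    (6,1)@(13, 3): e=[16,14,6] → #
    (7,1)@(15, 3): e=[20,22,-6] → ·
    (8,1)@(17, 3): e=[24,30,-18] → ·
    (3,2)@(7, 5): e=[0,18,18] → #  [on edge]
    (4,2)@(9, 5): e=[4,26,6] → #
    (5,2)@(11, 5): e=[8,34,-6] → ·
    (6,2)@(13, 5): e=[12,42,-18] → ·
    (4,3)@(9, 7): e=[0,54,-18] → ·  [on edge]
    (5,4)@(11, 9): e=[0,90,-54] → ·  [on edge]
  covered (5 px):
    · · · · · · · · # ·
    · · · · · # # · · ·
    · · · # # · · · · ·
    · · · · · · · · · ·
    · · · · · · · · · ·
T2:
  2·area = 36
  edge (20, 5)→(16, 6): d=(-4,1) right/bottom  bias=-1
  edge (16, 6)→(4, 0): d=(-12,-6) top-left  bias=+0
  edge (4, 0)→(20, 5): d=(16,5) right/bottom  bias=-1
    (3,0)@(7, 1): e=[29,6,1] → #
    (4,0)@(9, 1): e=[27,18,-9] → ·
    (3,1)@(7, 3): e=[21,-18,33] → ·
    (5,1)@(11, 3): e=[17,6,13] → #
    (6,1)@(13, 3): e=[15,18,3] → #
    (7,1)@(15, 3): e=[13,30,-7] → ·
    (5,2)@(11, 5): e=[9,-18,45] → ·
    (6,2)@(13, 5): e=[7,-6,35] → ·
    (7,2)@(15, 5): e=[5,6,25] → #
    (8,2)@(17, 5): e=[3,18,15] → #
    (9,2)@(19, 5): e=[1,30,5] → #
    (7,3)@(15, 7): e=[-3,-18,57] → ·
  covered (6 px):
    · · · # · · · · · ·
    · · · · · # # · · ·
    · · · · · · · # # #
    · · · · · · · · · ·
    · · · · · · · · · ·
T3:
  2·area = 108
  edge (0, 6)→(12, 2): d=(12,-4) top-left  bias=+0
  edge (12, 2)→(15, 10): d=(3,8) right/bottom  bias=-1
  edge (15, 10)→(0, 6): d=(-15,-4) top-left  bias=+0
    (7,0)@(15, 1): e=[0,-27,135] → ·  [on edge]
    (4,1)@(9, 3): e=[0,27,81] → #  [on edge]
    (5,1)@(11, 3): e=[8,11,89] → #
    (6,1)@(13, 3): e=[16,-5,97] → ·
    (1,2)@(3, 5): e=[0,81,27] → #  [on edge]
    (2,2)@(5, 5): e=[8,65,35] → #
    (3,2)@(7, 5): e=[16,49,43] → #
    (6,2)@(13, 5): e=[40,1,67] → #
    (7,2)@(15, 5): e=[48,-15,75] → ·
    (1,3)@(3, 7): e=[24,87,-3] → ·
    (2,3)@(5, 7): e=[32,71,5] → #
    (7,3)@(15, 7): e=[72,-9,45] → ·
  covered (14 px):
    · · · · · · · · · ·
    · · · · # # · · · ·
    · # # # # # # · · ·
    · · # # # # # · · ·
    · · · · · · # · · ·

Result: [12,26,10]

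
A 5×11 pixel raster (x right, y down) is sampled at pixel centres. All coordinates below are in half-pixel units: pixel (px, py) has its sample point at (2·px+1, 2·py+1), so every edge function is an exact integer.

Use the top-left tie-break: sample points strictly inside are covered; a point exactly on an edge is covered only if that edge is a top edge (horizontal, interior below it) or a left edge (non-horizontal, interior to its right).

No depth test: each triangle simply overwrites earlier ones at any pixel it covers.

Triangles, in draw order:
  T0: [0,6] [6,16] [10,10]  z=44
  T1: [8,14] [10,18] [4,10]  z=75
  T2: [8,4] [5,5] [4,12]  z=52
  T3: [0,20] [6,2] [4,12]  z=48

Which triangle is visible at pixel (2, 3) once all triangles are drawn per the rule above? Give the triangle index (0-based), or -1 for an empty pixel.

T0:
  2·area = 76  (B↔C swapped to make it positive)
  edge (0, 6)→(10, 10): d=(10,4) right/bottom  bias=-1
  edge (10, 10)→(6, 16): d=(-4,6) right/bottom  bias=-1
  edge (6, 16)→(0, 6): d=(-6,-10) top-left  bias=+0
    (0,3)@(1, 7): e=[6,66,4] → X
    (1,3)@(3, 7): e=[-2,54,24] → .
    (0,4)@(1, 9): e=[26,58,-8] → .
    (1,4)@(3, 9): e=[18,46,12] → X
    (2,4)@(5, 9): e=[10,34,32] → X
    (3,4)@(7, 9): e=[2,22,52] → X
    (4,4)@(9, 9): e=[-6,10,72] → .
    (1,5)@(3, 11): e=[38,38,0] → X  [on edge]
    (4,5)@(9, 11): e=[14,2,60] → X
    (1,6)@(3, 13): e=[58,30,-12] → .
    (2,6)@(5, 13): e=[50,18,8] → X
    (4,6)@(9, 13): e=[34,-6,48] → .
    (4,10)@(9, 21): e=[114,-38,0] → .  [on edge]
  covered (10 px):
    . . . . .
    . . . . .
    . . . . .
    X . . . .
    . X X X .
    . X X X X
    . . X X .
    . . . . .
    . . . . .
    . . . . .
    . . . . .
T1:
  2·area = 8
  edge (8, 14)→(10, 18): d=(2,4) right/bottom  bias=-1
  edge (10, 18)→(4, 10): d=(-6,-8) top-left  bias=+0
  edge (4, 10)→(8, 14): d=(4,4) right/bottom  bias=-1
    (0,3)@(1, 7): e=[14,-6,0] → .  [on edge]
    (1,4)@(3, 9): e=[10,-2,0] → .  [on edge]
    (2,5)@(5, 11): e=[6,2,0] → .  [on edge]
    (3,6)@(7, 13): e=[2,6,0] → .  [on edge]
    (4,7)@(9, 15): e=[-2,10,0] → .  [on edge]
  covered (0 px):
    . . . . .
    . . . . .
    . . . . .
    . . . . .
    . . . . .
    . . . . .
    . . . . .
    . . . . .
    . . . . .
    . . . . .
    . . . . .
T2:
  2·area = 20  (B↔C swapped to make it positive)
  edge (8, 4)→(4, 12): d=(-4,8) right/bottom  bias=-1
  edge (4, 12)→(5, 5): d=(1,-7) top-left  bias=+0
  edge (5, 5)→(8, 4): d=(3,-1) top-left  bias=+0
    (2,2)@(5, 5): e=[20,0,0] → X  [on edge]
    (3,2)@(7, 5): e=[4,14,2] → X
    (4,2)@(9, 5): e=[-12,28,4] → .
    (2,3)@(5, 7): e=[12,2,6] → X
    (3,3)@(7, 7): e=[-4,16,8] → .
    (2,4)@(5, 9): e=[4,4,12] → X
    (3,4)@(7, 9): e=[-12,18,14] → .
    (2,5)@(5, 11): e=[-4,6,18] → .
    (1,9)@(3, 19): e=[-20,0,40] → .  [on edge]
  covered (4 px):
    . . . . .
    . . . . .
    . . X X .
    . . X . .
    . . X . .
    . . . . .
    . . . . .
    . . . . .
    . . . . .
    . . . . .
    . . . . .
T3:
  2·area = 24
  edge (0, 20)→(6, 2): d=(6,-18) top-left  bias=+0
  edge (6, 2)→(4, 12): d=(-2,10) right/bottom  bias=-1
  edge (4, 12)→(0, 20): d=(-4,8) right/bottom  bias=-1
    (2,2)@(5, 5): e=[0,4,20] → X  [on edge]
    (3,2)@(7, 5): e=[36,-16,4] → .
    (2,3)@(5, 7): e=[12,0,12] → .  [on edge]
    (1,5)@(3, 11): e=[0,12,12] → X  [on edge]
    (2,5)@(5, 11): e=[36,-8,-4] → .
    (1,6)@(3, 13): e=[12,8,4] → X
    (2,6)@(5, 13): e=[48,-12,-12] → .
    (1,7)@(3, 15): e=[24,4,-4] → .
    (0,8)@(1, 17): e=[0,20,4] → X  [on edge]
    (1,8)@(3, 17): e=[36,0,-12] → .  [on edge]
    (0,9)@(1, 19): e=[12,16,-4] → .
  covered (4 px):
    . . . . .
    . . . . .
    . . X . .
    . . . . .
    . . . . .
    . X . . .
    . X . . .
    . . . . .
    X . . . .
    . . . . .
    . . . . .

Z-buffer (winner per pixel, '.' = empty):
  . . . . .
  . . . . .
  . . 3 2 .
  0 . 2 . .
  . 0 2 0 .
  . 3 0 0 0
  . 3 0 0 .
  . . . . .
  3 . . . .
  . . . . .
  . . . . .

Result: 2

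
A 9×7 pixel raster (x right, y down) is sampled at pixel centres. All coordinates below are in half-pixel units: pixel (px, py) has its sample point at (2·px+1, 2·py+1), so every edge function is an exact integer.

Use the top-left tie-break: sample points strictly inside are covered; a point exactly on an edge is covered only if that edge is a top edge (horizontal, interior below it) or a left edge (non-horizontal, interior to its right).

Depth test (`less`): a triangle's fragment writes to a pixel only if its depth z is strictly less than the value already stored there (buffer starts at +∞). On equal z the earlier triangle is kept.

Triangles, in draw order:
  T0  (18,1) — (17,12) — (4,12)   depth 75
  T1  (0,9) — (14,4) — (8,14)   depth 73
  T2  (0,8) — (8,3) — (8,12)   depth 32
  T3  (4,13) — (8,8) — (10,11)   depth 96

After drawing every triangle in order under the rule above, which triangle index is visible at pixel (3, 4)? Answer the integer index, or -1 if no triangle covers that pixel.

T0:
  2·area = 143
  edge (18, 1)→(17, 12): d=(-1,11) right/bottom  bias=-1
  edge (17, 12)→(4, 12): d=(-13,0) right/bottom  bias=-1
  edge (4, 12)→(18, 1): d=(14,-11) top-left  bias=+0
    (8,1)@(17, 3): e=[9,117,17] → X
    (6,2)@(13, 5): e=[51,91,1] → X
    (7,2)@(15, 5): e=[29,91,23] → X
    (5,3)@(11, 7): e=[71,65,7] → X
    (4,4)@(9, 9): e=[91,39,13] → X
    (3,5)@(7, 11): e=[111,13,19] → X
    (3,6)@(7, 13): e=[109,-13,47] → .
    (4,6)@(9, 13): e=[87,-13,69] → .
    (5,6)@(11, 13): e=[65,-13,91] → .
    (6,6)@(13, 13): e=[43,-13,113] → .
    (7,6)@(15, 13): e=[21,-13,135] → .
    (8,6)@(17, 13): e=[-1,-13,157] → .
  covered (19 px):
    . . . . . . . . .
    . . . . . . . . X
    . . . . . . X X X
    . . . . . X X X X
    . . . . X X X X X
    . . . X X X X X X
    . . . . . . . . .
T1:
  2·area = 110
  edge (0, 9)→(14, 4): d=(14,-5) top-left  bias=+0
  edge (14, 4)→(8, 14): d=(-6,10) right/bottom  bias=-1
  edge (8, 14)→(0, 9): d=(-8,-5) top-left  bias=+0
    (6,2)@(13, 5): e=[9,4,97] → X
    (7,2)@(15, 5): e=[19,-16,107] → .
    (3,3)@(7, 7): e=[7,52,51] → X
    (4,3)@(9, 7): e=[17,32,61] → X
    (5,3)@(11, 7): e=[27,12,71] → X
    (6,3)@(13, 7): e=[37,-8,81] → .
    (0,4)@(1, 9): e=[5,100,5] → X
    (1,4)@(3, 9): e=[15,80,15] → X
    (2,4)@(5, 9): e=[25,60,25] → X
    (5,4)@(11, 9): e=[55,0,55] → .  [on edge]
    (0,5)@(1, 11): e=[33,88,-11] → .
    (1,5)@(3, 11): e=[43,68,-1] → .
  covered (13 px):
    . . . . . . . . .
    . . . . . . . . .
    . . . . . . X . .
    . . . X X X . . .
    X X X X X . . . .
    . . X X X . . . .
    . . . X . . . . .
T2:
  2·area = 72
  edge (0, 8)→(8, 3): d=(8,-5) top-left  bias=+0
  edge (8, 3)→(8, 12): d=(0,9) right/bottom  bias=-1
  edge (8, 12)→(0, 8): d=(-8,-4) top-left  bias=+0
    (2,2)@(5, 5): e=[1,27,44] → X
    (3,2)@(7, 5): e=[11,9,52] → X
    (4,2)@(9, 5): e=[21,-9,60] → .
    (1,3)@(3, 7): e=[7,45,20] → X
    (4,3)@(9, 7): e=[37,-9,44] → .
    (1,4)@(3, 9): e=[23,45,4] → X
    (4,4)@(9, 9): e=[53,-9,28] → .
    (1,5)@(3, 11): e=[39,45,-12] → .
    (2,5)@(5, 11): e=[49,27,-4] → .
    (3,5)@(7, 11): e=[59,9,4] → X
    (4,5)@(9, 11): e=[69,-9,12] → .
    (3,6)@(7, 13): e=[75,9,-12] → .
  covered (9 px):
    . . . . . . . . .
    . . . . . . . . .
    . . X X . . . . .
    . X X X . . . . .
    . X X X . . . . .
    . . . X . . . . .
    . . . . . . . . .
T3:
  2·area = 22
  edge (4, 13)→(8, 8): d=(4,-5) top-left  bias=+0
  edge (8, 8)→(10, 11): d=(2,3) right/bottom  bias=-1
  edge (10, 11)→(4, 13): d=(-6,2) right/bottom  bias=-1
    (3,5)@(7, 11): e=[7,9,6] → X
    (4,5)@(9, 11): e=[17,3,2] → X
    (5,5)@(11, 11): e=[27,-3,-2] → .
    (3,6)@(7, 13): e=[15,13,-6] → .
    (4,6)@(9, 13): e=[25,7,-10] → .
  covered (2 px):
    . . . . . . . . .
    . . . . . . . . .
    . . . . . . . . .
    . . . . . . . . .
    . . . . . . . . .
    . . . X X . . . .
    . . . . . . . . .

Z-buffer (winner per pixel, '.' = empty):
  . . . . . . . . .
  . . . . . . . . 0
  . . 2 2 . . 1 0 0
  . 2 2 2 1 1 0 0 0
  1 2 2 2 1 0 0 0 0
  . . 1 2 1 0 0 0 0
  . . . 1 . . . . .

Answer: 2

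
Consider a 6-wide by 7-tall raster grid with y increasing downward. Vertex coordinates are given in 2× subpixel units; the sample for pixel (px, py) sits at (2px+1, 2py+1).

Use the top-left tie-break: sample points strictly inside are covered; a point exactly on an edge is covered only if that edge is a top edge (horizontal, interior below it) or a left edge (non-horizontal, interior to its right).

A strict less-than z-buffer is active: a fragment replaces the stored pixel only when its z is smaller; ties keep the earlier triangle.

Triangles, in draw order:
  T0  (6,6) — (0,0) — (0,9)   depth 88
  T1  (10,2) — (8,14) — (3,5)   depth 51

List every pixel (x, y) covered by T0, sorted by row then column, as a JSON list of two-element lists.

T0:
  2·area = 54  (B↔C swapped to make it positive)
  edge (6, 6)→(0, 9): d=(-6,3) right/bottom  bias=-1
  edge (0, 9)→(0, 0): d=(0,-9) top-left  bias=+0
  edge (0, 0)→(6, 6): d=(6,6) right/bottom  bias=-1
    (0,0)@(1, 1): e=[45,9,0] → ·  [on edge]
    (0,1)@(1, 3): e=[33,9,12] → █
    (1,1)@(3, 3): e=[27,27,0] → ·  [on edge]
    (0,2)@(1, 5): e=[21,9,24] → █
    (1,2)@(3, 5): e=[15,27,12] → █
    (2,2)@(5, 5): e=[9,45,0] → ·  [on edge]
    (0,3)@(1, 7): e=[9,9,36] → █
    (2,3)@(5, 7): e=[-3,45,12] → ·
    (3,3)@(7, 7): e=[-9,63,0] → ·  [on edge]
    (0,4)@(1, 9): e=[-3,9,48] → ·
    (1,4)@(3, 9): e=[-9,27,36] → ·
    (4,4)@(9, 9): e=[-27,81,0] → ·  [on edge]
    (5,5)@(11, 11): e=[-45,99,0] → ·  [on edge]
  covered (5 px):
    · · · · · ·
    █ · · · · ·
    █ █ · · · ·
    █ █ · · · ·
    · · · · · ·
    · · · · · ·
    · · · · · ·
T1:
  2·area = 78
  edge (10, 2)→(8, 14): d=(-2,12) right/bottom  bias=-1
  edge (8, 14)→(3, 5): d=(-5,-9) top-left  bias=+0
  edge (3, 5)→(10, 2): d=(7,-3) top-left  bias=+0
    (4,1)@(9, 3): e=[10,64,4] → █
    (5,1)@(11, 3): e=[-14,82,10] → ·
    (1,2)@(3, 5): e=[78,0,0] → █  [on edge]
    (2,2)@(5, 5): e=[54,18,6] → █
    (3,2)@(7, 5): e=[30,36,12] → █
    (5,2)@(11, 5): e=[-18,72,24] → ·
    (1,3)@(3, 7): e=[74,-10,14] → ·
    (2,3)@(5, 7): e=[50,8,20] → █
    (5,3)@(11, 7): e=[-22,62,38] → ·
    (2,4)@(5, 9): e=[46,-2,34] → ·
    (3,4)@(7, 9): e=[22,16,40] → █
    (4,4)@(9, 9): e=[-2,34,46] → ·
  covered (10 px):
    · · · · · ·
    · · · · █ ·
    · █ █ █ █ ·
    · · █ █ █ ·
    · · · █ · ·
    · · · █ · ·
    · · · · · ·

Result: [[0,1],[0,2],[1,2],[0,3],[1,3]]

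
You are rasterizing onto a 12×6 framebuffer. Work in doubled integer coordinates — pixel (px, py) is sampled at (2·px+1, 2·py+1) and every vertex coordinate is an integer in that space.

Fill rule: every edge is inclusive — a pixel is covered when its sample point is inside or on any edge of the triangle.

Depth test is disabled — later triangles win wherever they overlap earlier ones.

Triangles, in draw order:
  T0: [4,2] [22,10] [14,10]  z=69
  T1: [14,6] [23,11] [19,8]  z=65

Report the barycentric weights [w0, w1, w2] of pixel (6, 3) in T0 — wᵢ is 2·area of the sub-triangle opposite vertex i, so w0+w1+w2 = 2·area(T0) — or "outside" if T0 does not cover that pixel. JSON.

T0:
  2·area = 64
  edge (4, 2)→(22, 10): d=(18,8) inclusive
  edge (22, 10)→(14, 10): d=(-8,0) inclusive
  edge (14, 10)→(4, 2): d=(-10,-8) inclusive
    (4,2)@(9, 5): e=[14,40,10] → X
    (5,2)@(11, 5): e=[-2,40,26] → .
    (4,3)@(9, 7): e=[50,24,-10] → .
    (5,3)@(11, 7): e=[34,24,6] → X
    (6,3)@(13, 7): e=[18,24,22] → X
    (7,3)@(15, 7): e=[2,24,38] → X
    (8,3)@(17, 7): e=[-14,24,54] → .
    (5,4)@(11, 9): e=[70,8,-14] → .
    (6,4)@(13, 9): e=[54,8,2] → X
    (8,4)@(17, 9): e=[22,8,34] → X
    (9,4)@(19, 9): e=[6,8,50] → X
    (10,4)@(21, 9): e=[-10,8,66] → .
  covered (8 px):
    . . . . . . . . . . . .
    . . . . . . . . . . . .
    . . . . X . . . . . . .
    . . . . . X X X . . . .
    . . . . . . X X X X . .
    . . . . . . . . . . . .
T1:
  2·area = 7  (B↔C swapped to make it positive)
  edge (14, 6)→(19, 8): d=(5,2) inclusive
  edge (19, 8)→(23, 11): d=(4,3) inclusive
  edge (23, 11)→(14, 6): d=(-9,-5) inclusive
    (2,0)@(5, 1): e=[-7,14,0] → .  [on edge]
    (7,2)@(15, 5): e=[-7,0,14] → .  [on edge]
    (11,5)@(23, 11): e=[7,0,0] → X  [on edge]
  covered (1 px):
    . . . . . . . . . . . .
    . . . . . . . . . . . .
    . . . . . . . . . . . .
    . . . . . . . . . . . .
    . . . . . . . . . . . .
    . . . . . . . . . . . X

Final: [24,22,18]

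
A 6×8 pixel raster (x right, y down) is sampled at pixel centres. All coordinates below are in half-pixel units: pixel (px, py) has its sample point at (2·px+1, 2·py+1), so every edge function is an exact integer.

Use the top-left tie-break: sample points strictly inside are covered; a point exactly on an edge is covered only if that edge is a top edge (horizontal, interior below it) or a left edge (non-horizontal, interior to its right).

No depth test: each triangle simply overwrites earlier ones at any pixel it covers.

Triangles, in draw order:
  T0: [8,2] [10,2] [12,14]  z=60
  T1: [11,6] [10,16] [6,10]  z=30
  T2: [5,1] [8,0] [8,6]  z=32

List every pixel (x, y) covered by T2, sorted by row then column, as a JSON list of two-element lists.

T0:
  2·area = 24
  edge (8, 2)→(10, 2): d=(2,0) top-left  bias=+0
  edge (10, 2)→(12, 14): d=(2,12) right/bottom  bias=-1
  edge (12, 14)→(8, 2): d=(-4,-12) top-left  bias=+0
    (4,1)@(9, 3): e=[2,14,8] → █
    (5,1)@(11, 3): e=[2,-10,32] → ·
    (4,2)@(9, 5): e=[6,18,0] → █  [on edge]
    (5,2)@(11, 5): e=[6,-6,24] → ·
    (4,3)@(9, 7): e=[10,22,-8] → ·
    (5,4)@(11, 9): e=[14,2,8] → █
    (5,5)@(11, 11): e=[18,6,0] → █  [on edge]
    (5,6)@(11, 13): e=[22,10,-8] → ·
  covered (4 px):
    · · · · · ·
    · · · · █ ·
    · · · · █ ·
    · · · · · ·
    · · · · · █
    · · · · · █
    · · · · · ·
    · · · · · ·
T1:
  2·area = 46
  edge (11, 6)→(10, 16): d=(-1,10) right/bottom  bias=-1
  edge (10, 16)→(6, 10): d=(-4,-6) top-left  bias=+0
  edge (6, 10)→(11, 6): d=(5,-4) top-left  bias=+0
    (4,4)@(9, 9): e=[17,22,7] → █
    (5,4)@(11, 9): e=[-3,34,15] → ·
    (3,5)@(7, 11): e=[35,2,9] → █
    (5,5)@(11, 11): e=[-5,26,25] → ·
    (3,6)@(7, 13): e=[33,-6,19] → ·
    (4,6)@(9, 13): e=[13,6,27] → █
    (5,6)@(11, 13): e=[-7,18,35] → ·
    (4,7)@(9, 15): e=[11,-2,37] → ·
  covered (4 px):
    · · · · · ·
    · · · · · ·
    · · · · · ·
    · · · · · ·
    · · · · █ ·
    · · · █ █ ·
    · · · · █ ·
    · · · · · ·
T2:
  2·area = 18
  edge (5, 1)→(8, 0): d=(3,-1) top-left  bias=+0
  edge (8, 0)→(8, 6): d=(0,6) right/bottom  bias=-1
  edge (8, 6)→(5, 1): d=(-3,-5) top-left  bias=+0
    (2,0)@(5, 1): e=[0,18,0] → █  [on edge]
    (3,0)@(7, 1): e=[2,6,10] → █
    (4,0)@(9, 1): e=[4,-6,20] → ·
    (2,1)@(5, 3): e=[6,18,-6] → ·
    (3,1)@(7, 3): e=[8,6,4] → █
    (4,1)@(9, 3): e=[10,-6,14] → ·
    (3,2)@(7, 5): e=[14,6,-2] → ·
    (5,5)@(11, 11): e=[36,-18,0] → ·  [on edge]
  covered (3 px):
    · · █ █ · ·
    · · · █ · ·
    · · · · · ·
    · · · · · ·
    · · · · · ·
    · · · · · ·
    · · · · · ·
    · · · · · ·

Result: [[2,0],[3,0],[3,1]]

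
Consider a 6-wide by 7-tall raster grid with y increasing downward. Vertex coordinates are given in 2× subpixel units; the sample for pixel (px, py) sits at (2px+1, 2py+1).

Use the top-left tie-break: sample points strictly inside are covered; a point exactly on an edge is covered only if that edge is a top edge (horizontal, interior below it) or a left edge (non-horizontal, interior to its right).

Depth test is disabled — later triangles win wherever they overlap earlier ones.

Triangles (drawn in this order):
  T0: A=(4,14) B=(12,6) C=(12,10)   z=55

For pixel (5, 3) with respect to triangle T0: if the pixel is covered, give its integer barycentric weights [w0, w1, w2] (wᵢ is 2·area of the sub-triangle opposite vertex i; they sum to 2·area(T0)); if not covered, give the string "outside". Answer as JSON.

T0:
  2·area = 32
  edge (4, 14)→(12, 6): d=(8,-8) top-left  bias=+0
  edge (12, 6)→(12, 10): d=(0,4) right/bottom  bias=-1
  edge (12, 10)→(4, 14): d=(-8,4) right/bottom  bias=-1
    (5,3)@(11, 7): e=[0,4,28] → X  [on edge]
    (4,4)@(9, 9): e=[0,12,20] → X  [on edge]
    (3,5)@(7, 11): e=[0,20,12] → X  [on edge]
    (5,5)@(11, 11): e=[32,4,-4] → .
    (2,6)@(5, 13): e=[0,28,4] → X  [on edge]
    (3,6)@(7, 13): e=[16,20,-4] → .
    (4,6)@(9, 13): e=[32,12,-12] → .
  covered (6 px):
    . . . . . .
    . . . . . .
    . . . . . .
    . . . . . X
    . . . . X X
    . . . X X .
    . . X . . .

Final: [4,28,0]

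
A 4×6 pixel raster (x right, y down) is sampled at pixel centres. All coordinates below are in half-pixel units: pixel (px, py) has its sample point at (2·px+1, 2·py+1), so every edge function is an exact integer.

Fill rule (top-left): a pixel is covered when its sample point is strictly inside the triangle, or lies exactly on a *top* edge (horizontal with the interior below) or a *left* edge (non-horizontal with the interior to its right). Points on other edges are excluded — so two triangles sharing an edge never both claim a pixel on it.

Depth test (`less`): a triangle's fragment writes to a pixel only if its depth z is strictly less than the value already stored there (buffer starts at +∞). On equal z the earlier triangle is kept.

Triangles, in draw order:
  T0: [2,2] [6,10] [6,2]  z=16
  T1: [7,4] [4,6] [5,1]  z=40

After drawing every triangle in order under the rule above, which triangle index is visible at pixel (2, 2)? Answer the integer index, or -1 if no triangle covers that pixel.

T0:
  2·area = 32  (B↔C swapped to make it positive)
  edge (2, 2)→(6, 2): d=(4,0) top-left  bias=+0
  edge (6, 2)→(6, 10): d=(0,8) right/bottom  bias=-1
  edge (6, 10)→(2, 2): d=(-4,-8) top-left  bias=+0
    (1,1)@(3, 3): e=[4,24,4] → #
    (2,1)@(5, 3): e=[4,8,20] → #
    (3,1)@(7, 3): e=[4,-8,36] → ·
    (1,2)@(3, 5): e=[12,24,-4] → ·
    (2,2)@(5, 5): e=[12,8,12] → #
    (3,2)@(7, 5): e=[12,-8,28] → ·
    (2,3)@(5, 7): e=[20,8,4] → #
    (3,3)@(7, 7): e=[20,-8,20] → ·
    (2,4)@(5, 9): e=[28,8,-4] → ·
  covered (4 px):
    · · · ·
    · # # ·
    · · # ·
    · · # ·
    · · · ·
    · · · ·
T1:
  2·area = 13
  edge (7, 4)→(4, 6): d=(-3,2) right/bottom  bias=-1
  edge (4, 6)→(5, 1): d=(1,-5) top-left  bias=+0
  edge (5, 1)→(7, 4): d=(2,3) right/bottom  bias=-1
    (2,0)@(5, 1): e=[13,0,0] → ·  [on edge]
    (2,1)@(5, 3): e=[7,2,4] → #
    (3,1)@(7, 3): e=[3,12,-2] → ·
    (2,2)@(5, 5): e=[1,4,8] → #
    (3,2)@(7, 5): e=[-3,14,2] → ·
    (2,3)@(5, 7): e=[-5,6,12] → ·
    (1,5)@(3, 11): e=[-13,0,26] → ·  [on edge]
  covered (2 px):
    · · · ·
    · · # ·
    · · # ·
    · · · ·
    · · · ·
    · · · ·

Z-buffer (winner per pixel, '.' = empty):
  . . . .
  . 0 0 .
  . . 0 .
  . . 0 .
  . . . .
  . . . .

Final: 0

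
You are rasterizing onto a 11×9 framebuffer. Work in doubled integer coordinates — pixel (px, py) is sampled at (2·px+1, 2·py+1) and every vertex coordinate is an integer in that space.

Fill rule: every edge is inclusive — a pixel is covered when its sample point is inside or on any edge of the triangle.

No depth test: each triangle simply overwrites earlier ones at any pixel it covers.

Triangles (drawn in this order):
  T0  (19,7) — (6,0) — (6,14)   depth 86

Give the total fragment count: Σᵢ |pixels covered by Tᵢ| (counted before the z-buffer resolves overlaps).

T0:
  2·area = 182  (B↔C swapped to make it positive)
  edge (19, 7)→(6, 14): d=(-13,7) inclusive
  edge (6, 14)→(6, 0): d=(0,-14) inclusive
  edge (6, 0)→(19, 7): d=(13,7) inclusive
    (3,0)@(7, 1): e=[162,14,6] → #
    (4,0)@(9, 1): e=[148,42,-8] → ·
    (3,1)@(7, 3): e=[136,14,32] → #
    (4,1)@(9, 3): e=[122,42,18] → #
    (5,1)@(11, 3): e=[108,70,4] → #
    (6,1)@(13, 3): e=[94,98,-10] → ·
    (3,2)@(7, 5): e=[110,14,58] → #
    (6,2)@(13, 5): e=[68,98,16] → #
    (7,2)@(15, 5): e=[54,126,2] → #
    (8,2)@(17, 5): e=[40,154,-12] → ·
    (3,3)@(7, 7): e=[84,14,84] → #
    (8,3)@(17, 7): e=[14,154,14] → #
    (9,3)@(19, 7): e=[0,182,0] → #  [on edge]
  covered (25 px):
    · · · # · · · · · · ·
    · · · # # # · · · · ·
    · · · # # # # # · · ·
    · · · # # # # # # # ·
    · · · # # # # # · · ·
    · · · # # # · · · · ·
    · · · # · · · · · · ·
    · · · · · · · · · · ·
    · · · · · · · · · · ·

Final: 25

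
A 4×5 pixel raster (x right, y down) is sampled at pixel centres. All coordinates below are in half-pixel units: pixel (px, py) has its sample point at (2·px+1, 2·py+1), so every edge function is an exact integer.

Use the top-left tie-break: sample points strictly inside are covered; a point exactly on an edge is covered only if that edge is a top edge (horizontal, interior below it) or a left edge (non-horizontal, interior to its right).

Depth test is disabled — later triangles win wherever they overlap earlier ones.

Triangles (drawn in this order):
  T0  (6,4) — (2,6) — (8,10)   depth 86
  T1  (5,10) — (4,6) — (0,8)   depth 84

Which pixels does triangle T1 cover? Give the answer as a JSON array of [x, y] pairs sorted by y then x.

T0:
  2·area = 28  (B↔C swapped to make it positive)
  edge (6, 4)→(8, 10): d=(2,6) right/bottom  bias=-1
  edge (8, 10)→(2, 6): d=(-6,-4) top-left  bias=+0
  edge (2, 6)→(6, 4): d=(4,-2) top-left  bias=+0
    (2,0)@(5, 1): e=[0,42,-14] → ·  [on edge]
    (2,2)@(5, 5): e=[8,18,2] → #
    (3,2)@(7, 5): e=[-4,26,6] → ·
    (2,3)@(5, 7): e=[12,6,10] → #
    (3,3)@(7, 7): e=[0,14,14] → ·  [on edge]
    (2,4)@(5, 9): e=[16,-6,18] → ·
    (3,4)@(7, 9): e=[4,2,22] → #
  covered (3 px):
    · · · ·
    · · · ·
    · · # ·
    · · # ·
    · · · #
T1:
  2·area = 18  (B↔C swapped to make it positive)
  edge (5, 10)→(0, 8): d=(-5,-2) top-left  bias=+0
  edge (0, 8)→(4, 6): d=(4,-2) top-left  bias=+0
  edge (4, 6)→(5, 10): d=(1,4) right/bottom  bias=-1
    (1,3)@(3, 7): e=[11,2,5] → #
    (2,3)@(5, 7): e=[15,6,-3] → ·
    (1,4)@(3, 9): e=[1,10,7] → #
    (2,4)@(5, 9): e=[5,14,-1] → ·
  covered (2 px):
    · · · ·
    · · · ·
    · · · ·
    · # · ·
    · # · ·

Final: [[1,3],[1,4]]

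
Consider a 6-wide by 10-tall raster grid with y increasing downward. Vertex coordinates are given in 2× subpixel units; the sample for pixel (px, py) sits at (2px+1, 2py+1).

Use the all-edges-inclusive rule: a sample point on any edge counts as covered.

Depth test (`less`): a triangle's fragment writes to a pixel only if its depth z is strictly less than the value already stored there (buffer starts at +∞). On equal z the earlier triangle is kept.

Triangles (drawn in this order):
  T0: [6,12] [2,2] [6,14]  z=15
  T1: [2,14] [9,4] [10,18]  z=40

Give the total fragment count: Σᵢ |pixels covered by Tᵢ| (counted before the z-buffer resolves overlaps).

T0:
  2·area = 8  (B↔C swapped to make it positive)
  edge (6, 12)→(6, 14): d=(0,2) inclusive
  edge (6, 14)→(2, 2): d=(-4,-12) inclusive
  edge (2, 2)→(6, 12): d=(4,10) inclusive
    (1,2)@(3, 5): e=[6,0,2] → █  [on edge]
    (2,2)@(5, 5): e=[2,24,-18] → ·
    (1,3)@(3, 7): e=[6,-8,10] → ·
    (2,5)@(5, 11): e=[2,0,6] → █  [on edge]
    (3,5)@(7, 11): e=[-2,24,-14] → ·
    (2,6)@(5, 13): e=[2,-8,14] → ·
    (3,8)@(7, 17): e=[-2,0,10] → ·  [on edge]
  covered (2 px):
    · · · · · ·
    · · · · · ·
    · █ · · · ·
    · · · · · ·
    · · · · · ·
    · · █ · · ·
    · · · · · ·
    · · · · · ·
    · · · · · ·
    · · · · · ·
T1:
  2·area = 108
  edge (2, 14)→(9, 4): d=(7,-10) inclusive
  edge (9, 4)→(10, 18): d=(1,14) inclusive
  edge (10, 18)→(2, 14): d=(-8,-4) inclusive
    (4,2)@(9, 5): e=[7,1,100] → █
    (5,2)@(11, 5): e=[27,-27,108] → ·
    (3,3)@(7, 7): e=[1,31,76] → █
    (5,3)@(11, 7): e=[41,-25,92] → ·
    (3,4)@(7, 9): e=[15,33,60] → █
    (5,4)@(11, 9): e=[55,-23,76] → ·
    (2,5)@(5, 11): e=[9,63,36] → █
    (5,5)@(11, 11): e=[69,-21,60] → ·
    (1,6)@(3, 13): e=[3,93,12] → █
    (5,6)@(11, 13): e=[83,-19,44] → ·
    (1,7)@(3, 15): e=[17,95,-4] → ·
    (2,7)@(5, 15): e=[37,67,4] → █
  covered (16 px):
    · · · · · ·
    · · · · · ·
    · · · · █ ·
    · · · █ █ ·
    · · · █ █ ·
    · · █ █ █ ·
    · █ █ █ █ ·
    · · █ █ █ ·
    · · · · █ ·
    · · · · · ·

Final: 18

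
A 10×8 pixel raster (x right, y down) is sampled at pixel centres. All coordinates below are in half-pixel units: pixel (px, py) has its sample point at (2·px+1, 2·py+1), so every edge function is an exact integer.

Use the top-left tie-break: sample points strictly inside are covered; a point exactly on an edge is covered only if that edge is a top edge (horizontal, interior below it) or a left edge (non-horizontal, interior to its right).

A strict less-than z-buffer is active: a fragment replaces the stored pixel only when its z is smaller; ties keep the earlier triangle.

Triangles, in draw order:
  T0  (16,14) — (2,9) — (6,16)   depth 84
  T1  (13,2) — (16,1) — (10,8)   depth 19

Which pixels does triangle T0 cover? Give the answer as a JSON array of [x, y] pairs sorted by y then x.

T0:
  2·area = 78  (B↔C swapped to make it positive)
  edge (16, 14)→(6, 16): d=(-10,2) right/bottom  bias=-1
  edge (6, 16)→(2, 9): d=(-4,-7) top-left  bias=+0
  edge (2, 9)→(16, 14): d=(14,5) right/bottom  bias=-1
    (2,5)@(5, 11): e=[52,13,13] → █
    (3,5)@(7, 11): e=[48,27,3] → █
    (4,5)@(9, 11): e=[44,41,-7] → ·
    (2,6)@(5, 13): e=[32,5,41] → █
    (4,6)@(9, 13): e=[24,33,21] → █
    (5,6)@(11, 13): e=[20,47,11] → █
    (6,6)@(13, 13): e=[16,61,1] → █
    (7,6)@(15, 13): e=[12,75,-9] → ·
    (2,7)@(5, 15): e=[12,-3,69] → ·
    (3,7)@(7, 15): e=[8,11,59] → █
    (5,7)@(11, 15): e=[0,39,39] → ·  [on edge]
    (6,7)@(13, 15): e=[-4,53,29] → ·
  covered (9 px):
    · · · · · · · · · ·
    · · · · · · · · · ·
    · · · · · · · · · ·
    · · · · · · · · · ·
    · · · · · · · · · ·
    · · █ █ · · · · · ·
    · · █ █ █ █ █ · · ·
    · · · █ █ · · · · ·
T1:
  2·area = 15
  edge (13, 2)→(16, 1): d=(3,-1) top-left  bias=+0
  edge (16, 1)→(10, 8): d=(-6,7) right/bottom  bias=-1
  edge (10, 8)→(13, 2): d=(3,-6) top-left  bias=+0
    (6,1)@(13, 3): e=[3,9,3] → █
    (7,1)@(15, 3): e=[5,-5,15] → ·
    (6,2)@(13, 5): e=[9,-3,9] → ·
  covered (1 px):
    · · · · · · · · · ·
    · · · · · · █ · · ·
    · · · · · · · · · ·
    · · · · · · · · · ·
    · · · · · · · · · ·
    · · · · · · · · · ·
    · · · · · · · · · ·
    · · · · · · · · · ·

Answer: [[2,5],[3,5],[2,6],[3,6],[4,6],[5,6],[6,6],[3,7],[4,7]]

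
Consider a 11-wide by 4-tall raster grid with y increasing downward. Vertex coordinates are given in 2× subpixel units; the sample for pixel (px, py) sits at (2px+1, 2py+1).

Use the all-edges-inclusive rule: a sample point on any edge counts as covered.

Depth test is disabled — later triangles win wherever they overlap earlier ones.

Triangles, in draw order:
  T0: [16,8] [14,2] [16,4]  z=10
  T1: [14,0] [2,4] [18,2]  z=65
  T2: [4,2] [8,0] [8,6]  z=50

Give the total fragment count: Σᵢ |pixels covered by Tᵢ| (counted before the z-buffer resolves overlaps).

T0:
  2·area = 8
  edge (16, 8)→(14, 2): d=(-2,-6) inclusive
  edge (14, 2)→(16, 4): d=(2,2) inclusive
  edge (16, 4)→(16, 8): d=(0,4) inclusive
    (6,0)@(13, 1): e=[-4,0,12] → ·  [on edge]
    (7,1)@(15, 3): e=[4,0,4] → █  [on edge]
    (8,1)@(17, 3): e=[16,-4,-4] → ·
    (7,2)@(15, 5): e=[0,4,4] → █  [on edge]
    (8,2)@(17, 5): e=[12,0,-4] → ·  [on edge]
    (7,3)@(15, 7): e=[-4,8,4] → ·
    (9,3)@(19, 7): e=[20,0,-12] → ·  [on edge]
  covered (2 px):
    · · · · · · · · · · ·
    · · · · · · · █ · · ·
    · · · · · · · █ · · ·
    · · · · · · · · · · ·
T1:
  2·area = 40  (B↔C swapped to make it positive)
  edge (14, 0)→(18, 2): d=(4,2) inclusive
  edge (18, 2)→(2, 4): d=(-16,2) inclusive
  edge (2, 4)→(14, 0): d=(12,-4) inclusive
    (5,0)@(11, 1): e=[10,30,0] → █  [on edge]
    (6,0)@(13, 1): e=[6,26,8] → █
    (7,0)@(15, 1): e=[2,22,16] → █
    (8,0)@(17, 1): e=[-2,18,24] → ·
    (2,1)@(5, 3): e=[30,10,0] → █  [on edge]
    (3,1)@(7, 3): e=[26,6,8] → █
    (4,1)@(9, 3): e=[22,2,16] → █
    (5,1)@(11, 3): e=[18,-2,24] → ·
    (6,1)@(13, 3): e=[14,-6,32] → ·
    (7,1)@(15, 3): e=[10,-10,40] → ·
    (2,2)@(5, 5): e=[38,-22,24] → ·
    (3,2)@(7, 5): e=[34,-26,32] → ·
  covered (6 px):
    · · · · · █ █ █ · · ·
    · · █ █ █ · · · · · ·
    · · · · · · · · · · ·
    · · · · · · · · · · ·
T2:
  2·area = 24
  edge (4, 2)→(8, 0): d=(4,-2) inclusive
  edge (8, 0)→(8, 6): d=(0,6) inclusive
  edge (8, 6)→(4, 2): d=(-4,-4) inclusive
    (1,0)@(3, 1): e=[-6,30,0] → ·  [on edge]
    (3,0)@(7, 1): e=[2,6,16] → █
    (4,0)@(9, 1): e=[6,-6,24] → ·
    (2,1)@(5, 3): e=[6,18,0] → █  [on edge]
    (4,1)@(9, 3): e=[14,-6,16] → ·
    (2,2)@(5, 5): e=[14,18,-8] → ·
    (3,2)@(7, 5): e=[18,6,0] → █  [on edge]
    (4,2)@(9, 5): e=[22,-6,8] → ·
    (3,3)@(7, 7): e=[26,6,-8] → ·
    (4,3)@(9, 7): e=[30,-6,0] → ·  [on edge]
  covered (4 px):
    · · · █ · · · · · · ·
    · · █ █ · · · · · · ·
    · · · █ · · · · · · ·
    · · · · · · · · · · ·

Result: 12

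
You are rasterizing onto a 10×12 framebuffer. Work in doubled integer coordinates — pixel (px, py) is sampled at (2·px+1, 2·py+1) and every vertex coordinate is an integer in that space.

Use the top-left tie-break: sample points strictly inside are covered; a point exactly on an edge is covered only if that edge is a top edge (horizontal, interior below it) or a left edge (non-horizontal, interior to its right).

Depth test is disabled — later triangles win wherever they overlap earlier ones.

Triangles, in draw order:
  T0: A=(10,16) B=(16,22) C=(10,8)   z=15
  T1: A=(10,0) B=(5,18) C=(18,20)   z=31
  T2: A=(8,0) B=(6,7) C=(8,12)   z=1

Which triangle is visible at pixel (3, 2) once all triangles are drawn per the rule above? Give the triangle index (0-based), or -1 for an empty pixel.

T0:
  2·area = 48  (B↔C swapped to make it positive)
  edge (10, 16)→(10, 8): d=(0,-8) top-left  bias=+0
  edge (10, 8)→(16, 22): d=(6,14) right/bottom  bias=-1
  edge (16, 22)→(10, 16): d=(-6,-6) top-left  bias=+0
    (3,0)@(7, 1): e=[-24,0,72] → ·  [on edge]
    (0,3)@(1, 7): e=[-72,120,0] → ·  [on edge]
    (1,4)@(3, 9): e=[-56,104,0] → ·  [on edge]
    (2,5)@(5, 11): e=[-40,88,0] → ·  [on edge]
    (5,5)@(11, 11): e=[8,4,36] → █
    (6,5)@(13, 11): e=[24,-24,48] → ·
    (3,6)@(7, 13): e=[-24,72,0] → ·  [on edge]
    (5,6)@(11, 13): e=[8,16,24] → █
    (6,6)@(13, 13): e=[24,-12,36] → ·
    (4,7)@(9, 15): e=[-8,56,0] → ·  [on edge]
    (5,7)@(11, 15): e=[8,28,12] → █
    (6,7)@(13, 15): e=[24,0,24] → ·  [on edge]
    (5,8)@(11, 17): e=[8,40,0] → █  [on edge]
    (6,9)@(13, 19): e=[24,24,0] → █  [on edge]
    (7,10)@(15, 21): e=[40,8,0] → █  [on edge]
    (8,11)@(17, 23): e=[56,-8,0] → ·  [on edge]
  covered (7 px):
    · · · · · · · · · ·
    · · · · · · · · · ·
    · · · · · · · · · ·
    · · · · · · · · · ·
    · · · · · · · · · ·
    · · · · · █ · · · ·
    · · · · · █ · · · ·
    · · · · · █ · · · ·
    · · · · · █ █ · · ·
    · · · · · · █ · · ·
    · · · · · · · █ · ·
    · · · · · · · · · ·
T1:
  2·area = 244  (B↔C swapped to make it positive)
  edge (10, 0)→(18, 20): d=(8,20) right/bottom  bias=-1
  edge (18, 20)→(5, 18): d=(-13,-2) top-left  bias=+0
  edge (5, 18)→(10, 0): d=(5,-18) top-left  bias=+0
    (5,1)@(11, 3): e=[4,207,33] → █
    (6,1)@(13, 3): e=[-36,211,69] → ·
    (4,2)@(9, 5): e=[60,177,7] → █
    (6,2)@(13, 5): e=[-20,185,79] → ·
    (4,3)@(9, 7): e=[76,151,17] → █
    (6,3)@(13, 7): e=[-4,159,89] → ·
    (4,4)@(9, 9): e=[92,125,27] → █
    (6,4)@(13, 9): e=[12,133,99] → █
    (7,4)@(15, 9): e=[-28,137,135] → ·
    (3,5)@(7, 11): e=[148,95,1] → █
    (7,5)@(15, 11): e=[-12,111,145] → ·
    (3,6)@(7, 13): e=[164,69,11] → █
  covered (30 px):
    · · · · · · · · · ·
    · · · · · █ · · · ·
    · · · · █ █ · · · ·
    · · · · █ █ · · · ·
    · · · · █ █ █ · · ·
    · · · █ █ █ █ · · ·
    · · · █ █ █ █ █ · ·
    · · · █ █ █ █ █ · ·
    · · · █ █ █ █ █ · ·
    · · · · · · █ █ █ ·
    · · · · · · · · · ·
    · · · · · · · · · ·
T2:
  2·area = 24  (B↔C swapped to make it positive)
  edge (8, 0)→(8, 12): d=(0,12) right/bottom  bias=-1
  edge (8, 12)→(6, 7): d=(-2,-5) top-left  bias=+0
  edge (6, 7)→(8, 0): d=(2,-7) top-left  bias=+0
    (3,2)@(7, 5): e=[12,9,3] → █
    (4,2)@(9, 5): e=[-12,19,17] → ·
    (3,3)@(7, 7): e=[12,5,7] → █
    (4,3)@(9, 7): e=[-12,15,21] → ·
    (3,4)@(7, 9): e=[12,1,11] → █
    (4,4)@(9, 9): e=[-12,11,25] → ·
    (3,5)@(7, 11): e=[12,-3,15] → ·
  covered (3 px):
    · · · · · · · · · ·
    · · · · · · · · · ·
    · · · █ · · · · · ·
    · · · █ · · · · · ·
    · · · █ · · · · · ·
    · · · · · · · · · ·
    · · · · · · · · · ·
    · · · · · · · · · ·
    · · · · · · · · · ·
    · · · · · · · · · ·
    · · · · · · · · · ·
    · · · · · · · · · ·

Z-buffer (winner per pixel, '.' = empty):
  . . . . . . . . . .
  . . . . . 1 . . . .
  . . . 2 1 1 . . . .
  . . . 2 1 1 . . . .
  . . . 2 1 1 1 . . .
  . . . 1 1 1 1 . . .
  . . . 1 1 1 1 1 . .
  . . . 1 1 1 1 1 . .
  . . . 1 1 1 1 1 . .
  . . . . . . 1 1 1 .
  . . . . . . . 0 . .
  . . . . . . . . . .

Result: 2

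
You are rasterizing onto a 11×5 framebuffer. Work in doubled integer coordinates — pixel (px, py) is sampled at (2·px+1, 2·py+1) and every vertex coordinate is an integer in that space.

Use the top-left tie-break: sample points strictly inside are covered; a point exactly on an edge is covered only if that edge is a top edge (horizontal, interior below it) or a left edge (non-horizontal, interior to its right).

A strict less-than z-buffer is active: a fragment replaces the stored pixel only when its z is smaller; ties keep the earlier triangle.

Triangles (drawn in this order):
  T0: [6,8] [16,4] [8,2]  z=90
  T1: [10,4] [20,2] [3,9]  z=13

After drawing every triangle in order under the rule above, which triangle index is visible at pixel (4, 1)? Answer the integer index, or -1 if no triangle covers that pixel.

T0:
  2·area = 52  (B↔C swapped to make it positive)
  edge (6, 8)→(8, 2): d=(2,-6) top-left  bias=+0
  edge (8, 2)→(16, 4): d=(8,2) right/bottom  bias=-1
  edge (16, 4)→(6, 8): d=(-10,4) right/bottom  bias=-1
    (4,1)@(9, 3): e=[8,6,38] → █
    (5,1)@(11, 3): e=[20,2,30] → █
    (6,1)@(13, 3): e=[32,-2,22] → ·
    (3,2)@(7, 5): e=[0,26,26] → █  [on edge]
    (6,2)@(13, 5): e=[36,14,2] → █
    (7,2)@(15, 5): e=[48,10,-6] → ·
    (3,3)@(7, 7): e=[4,42,6] → █
    (4,3)@(9, 7): e=[16,38,-2] → ·
    (5,3)@(11, 7): e=[28,34,-10] → ·
    (6,3)@(13, 7): e=[40,30,-18] → ·
    (3,4)@(7, 9): e=[8,58,-14] → ·
  covered (7 px):
    · · · · · · · · · · ·
    · · · · █ █ · · · · ·
    · · · █ █ █ █ · · · ·
    · · · █ · · · · · · ·
    · · · · · · · · · · ·
T1:
  2·area = 36
  edge (10, 4)→(20, 2): d=(10,-2) top-left  bias=+0
  edge (20, 2)→(3, 9): d=(-17,7) right/bottom  bias=-1
  edge (3, 9)→(10, 4): d=(7,-5) top-left  bias=+0
    (7,1)@(15, 3): e=[0,18,18] → █  [on edge]
    (8,1)@(17, 3): e=[4,4,28] → █
    (9,1)@(19, 3): e=[8,-10,38] → ·
    (2,2)@(5, 5): e=[0,54,-18] → ·  [on edge]
    (4,2)@(9, 5): e=[8,26,2] → █
    (5,2)@(11, 5): e=[12,12,12] → █
    (6,2)@(13, 5): e=[16,-2,22] → ·
    (7,2)@(15, 5): e=[20,-16,32] → ·
    (8,2)@(17, 5): e=[24,-30,42] → ·
    (3,3)@(7, 7): e=[24,6,6] → █
    (4,3)@(9, 7): e=[28,-8,16] → ·
    (5,3)@(11, 7): e=[32,-22,26] → ·
    (1,4)@(3, 9): e=[36,0,0] → ·  [on edge]
  covered (5 px):
    · · · · · · · · · · ·
    · · · · · · · █ █ · ·
    · · · · █ █ · · · · ·
    · · · █ · · · · · · ·
    · · · · · · · · · · ·

Z-buffer (winner per pixel, '.' = empty):
  . . . . . . . . . . .
  . . . . 0 0 . 1 1 . .
  . . . 0 1 1 0 . . . .
  . . . 1 . . . . . . .
  . . . . . . . . . . .

Result: 0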